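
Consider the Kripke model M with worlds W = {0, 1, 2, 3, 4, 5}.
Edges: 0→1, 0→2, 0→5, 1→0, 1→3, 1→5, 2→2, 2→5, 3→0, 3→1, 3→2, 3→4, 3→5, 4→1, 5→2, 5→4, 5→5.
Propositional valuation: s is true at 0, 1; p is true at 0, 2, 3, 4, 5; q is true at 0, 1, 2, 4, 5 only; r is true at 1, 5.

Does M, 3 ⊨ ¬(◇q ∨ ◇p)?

At 3: ◇q ∨ ◇p is true, so ¬(◇q ∨ ◇p) is false.
  At 3: ◇q is true, ◇p is true, so ◇q ∨ ◇p is true.
    At 3: ◇q requires q at some successor in {0, 1, 2, 4, 5}.
      q holds at 0, so ◇q is true at 3.
    At 3: ◇p requires p at some successor in {0, 1, 2, 4, 5}.
      p holds at 0, so ◇p is true at 3.

No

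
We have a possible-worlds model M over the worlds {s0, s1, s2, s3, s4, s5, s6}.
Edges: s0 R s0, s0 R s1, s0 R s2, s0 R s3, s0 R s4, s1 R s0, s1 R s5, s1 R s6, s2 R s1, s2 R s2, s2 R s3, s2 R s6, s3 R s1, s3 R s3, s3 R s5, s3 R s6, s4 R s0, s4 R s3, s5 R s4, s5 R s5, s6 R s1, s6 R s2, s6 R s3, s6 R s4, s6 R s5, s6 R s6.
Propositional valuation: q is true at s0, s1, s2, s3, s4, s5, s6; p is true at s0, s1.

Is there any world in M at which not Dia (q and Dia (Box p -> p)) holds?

Let φ = not Dia (q and Dia (Box p -> p)). Evaluate φ at each world:
  s0 (successors {s0, s1, s2, s3, s4}): φ is false.
  s1 (successors {s0, s5, s6}): φ is false.
  s2 (successors {s1, s2, s3, s6}): φ is false.
  s3 (successors {s1, s3, s5, s6}): φ is false.
  s4 (successors {s0, s3}): φ is false.
  s5 (successors {s4, s5}): φ is false.
  s6 (successors {s1, s2, s3, s4, s5, s6}): φ is false.
For instance, at s0:
  At s0: Dia (q and Dia (Box p -> p)) is true, so not Dia (q and Dia (Box p -> p)) is false.
    At s0: Dia (q and Dia (Box p -> p)) requires q and Dia (Box p -> p) at some successor in {s0, s1, s2, s3, s4}.
      q and Dia (Box p -> p) holds at s0, so Dia (q and Dia (Box p -> p)) is true at s0.

No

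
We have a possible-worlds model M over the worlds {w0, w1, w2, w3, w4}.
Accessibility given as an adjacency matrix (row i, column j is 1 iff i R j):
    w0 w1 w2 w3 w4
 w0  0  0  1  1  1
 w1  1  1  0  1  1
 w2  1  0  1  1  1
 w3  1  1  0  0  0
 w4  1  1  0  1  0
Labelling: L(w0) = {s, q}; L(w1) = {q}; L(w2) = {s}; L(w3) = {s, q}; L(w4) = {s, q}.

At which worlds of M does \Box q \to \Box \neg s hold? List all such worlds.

Let φ = \Box q \to \Box \neg s. Evaluate φ at each world:
  w0 (successors {w2, w3, w4}): φ is true.
  w1 (successors {w0, w1, w3, w4}): φ is false.
  w2 (successors {w0, w2, w3, w4}): φ is true.
  w3 (successors {w0, w1}): φ is false.
  w4 (successors {w0, w1, w3}): φ is false.
For instance, at w4:
  At w4: \Box q is true, \Box \neg s is false, so \Box q \to \Box \neg s is false.
    At w4: \Box q requires q at every successor {w0, w1, w3}.
      At w0: q is true.
      At w1: q is true.
      At w3: q is true.
    So \Box q is true at w4.
    At w4: \Box \neg s requires \neg s at every successor {w0, w1, w3}.
      \neg s fails at w0, so \Box \neg s is false at w4.
Satisfying worlds: {w0, w2}

w0, w2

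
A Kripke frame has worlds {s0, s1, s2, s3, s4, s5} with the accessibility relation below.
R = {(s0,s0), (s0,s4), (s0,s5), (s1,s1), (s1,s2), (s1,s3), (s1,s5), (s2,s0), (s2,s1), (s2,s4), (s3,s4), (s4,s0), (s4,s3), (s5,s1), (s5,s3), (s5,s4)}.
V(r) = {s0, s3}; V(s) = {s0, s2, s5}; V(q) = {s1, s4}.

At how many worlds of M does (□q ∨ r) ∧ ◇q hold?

Recall that □ψ holds at a world iff ψ holds at every accessible world, and ◇ψ holds iff ψ holds at some accessible world.
Let φ = (□q ∨ r) ∧ ◇q. Evaluate φ at each world:
  s0 (successors {s0, s4, s5}): φ is true.
  s1 (successors {s1, s2, s3, s5}): φ is false.
  s2 (successors {s0, s1, s4}): φ is false.
  s3 (successors {s4}): φ is true.
  s4 (successors {s0, s3}): φ is false.
  s5 (successors {s1, s3, s4}): φ is false.
For instance, at s0:
  At s0: □q ∨ r is true, ◇q is true, so (□q ∨ r) ∧ ◇q is true.
    At s0: □q is false, r is true, so □q ∨ r is true.
      At s0: □q requires q at every successor {s0, s4, s5}.
        q fails at s0, so □q is false at s0.
    At s0: ◇q requires q at some successor in {s0, s4, s5}.
      q holds at s4, so ◇q is true at s0.
Satisfying worlds: {s0, s3}

2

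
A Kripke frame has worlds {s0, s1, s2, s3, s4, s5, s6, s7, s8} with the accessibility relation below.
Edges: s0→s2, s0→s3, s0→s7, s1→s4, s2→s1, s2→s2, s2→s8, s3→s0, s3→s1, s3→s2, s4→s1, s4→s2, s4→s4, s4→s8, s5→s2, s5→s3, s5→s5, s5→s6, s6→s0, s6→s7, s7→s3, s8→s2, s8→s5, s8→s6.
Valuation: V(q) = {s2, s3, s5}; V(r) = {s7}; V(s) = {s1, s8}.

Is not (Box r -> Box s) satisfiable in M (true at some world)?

No

Let φ = not (Box r -> Box s). Evaluate φ at each world:
  s0 (successors {s2, s3, s7}): φ is false.
  s1 (successors {s4}): φ is false.
  s2 (successors {s1, s2, s8}): φ is false.
  s3 (successors {s0, s1, s2}): φ is false.
  s4 (successors {s1, s2, s4, s8}): φ is false.
  s5 (successors {s2, s3, s5, s6}): φ is false.
  s6 (successors {s0, s7}): φ is false.
  s7 (successors {s3}): φ is false.
  s8 (successors {s2, s5, s6}): φ is false.
For instance, at s1:
  At s1: Box r -> Box s is true, so not (Box r -> Box s) is false.
    At s1: Box r is false, Box s is false, so Box r -> Box s is true.
      At s1: Box r requires r at every successor {s4}.
        r fails at s4, so Box r is false at s1.
      At s1: Box s requires s at every successor {s4}.
        s fails at s4, so Box s is false at s1.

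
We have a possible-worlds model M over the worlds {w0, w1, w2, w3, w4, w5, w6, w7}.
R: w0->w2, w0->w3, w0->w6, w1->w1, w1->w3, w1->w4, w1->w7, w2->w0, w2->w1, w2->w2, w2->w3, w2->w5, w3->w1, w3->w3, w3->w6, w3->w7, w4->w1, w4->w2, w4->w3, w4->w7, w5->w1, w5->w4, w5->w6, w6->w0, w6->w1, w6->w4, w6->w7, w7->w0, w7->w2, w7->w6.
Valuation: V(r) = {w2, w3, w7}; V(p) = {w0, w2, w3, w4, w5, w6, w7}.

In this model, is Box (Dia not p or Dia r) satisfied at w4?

Recall that Box ψ holds at a world iff ψ holds at every accessible world, and Dia ψ holds iff ψ holds at some accessible world.
At w4: Box (Dia not p or Dia r) requires Dia not p or Dia r at every successor {w1, w2, w3, w7}.
  At w1: Dia not p or Dia r is true.
  At w2: Dia not p or Dia r is true.
  At w3: Dia not p or Dia r is true.
  At w7: Dia not p or Dia r is true.
So Box (Dia not p or Dia r) is true at w4.

Yes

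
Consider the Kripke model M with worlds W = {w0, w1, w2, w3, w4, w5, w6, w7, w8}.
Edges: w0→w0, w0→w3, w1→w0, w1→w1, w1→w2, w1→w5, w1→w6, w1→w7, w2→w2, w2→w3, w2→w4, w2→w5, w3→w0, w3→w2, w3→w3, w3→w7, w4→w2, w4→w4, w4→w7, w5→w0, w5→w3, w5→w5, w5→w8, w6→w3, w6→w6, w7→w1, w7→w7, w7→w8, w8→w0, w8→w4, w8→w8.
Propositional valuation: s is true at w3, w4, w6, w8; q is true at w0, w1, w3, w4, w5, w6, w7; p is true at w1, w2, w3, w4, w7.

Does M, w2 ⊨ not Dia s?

No

Recall that Dia ψ holds at a world iff ψ holds at some accessible world.
At w2: Dia s is true, so not Dia s is false.
  At w2: Dia s requires s at some successor in {w2, w3, w4, w5}.
    s holds at w3, so Dia s is true at w2.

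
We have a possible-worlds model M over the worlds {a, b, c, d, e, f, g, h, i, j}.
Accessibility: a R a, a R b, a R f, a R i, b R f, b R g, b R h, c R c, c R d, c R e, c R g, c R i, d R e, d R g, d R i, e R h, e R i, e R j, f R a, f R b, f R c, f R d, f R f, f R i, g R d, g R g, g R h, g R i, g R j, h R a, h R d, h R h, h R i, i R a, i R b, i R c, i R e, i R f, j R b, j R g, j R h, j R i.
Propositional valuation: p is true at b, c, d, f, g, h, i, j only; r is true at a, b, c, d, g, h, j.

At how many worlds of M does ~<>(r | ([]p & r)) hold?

0

Let φ = ~<>(r | ([]p & r)). Evaluate φ at each world:
  a (successors {a, b, f, i}): φ is false.
  b (successors {f, g, h}): φ is false.
  c (successors {c, d, e, g, i}): φ is false.
  d (successors {e, g, i}): φ is false.
  e (successors {h, i, j}): φ is false.
  f (successors {a, b, c, d, f, i}): φ is false.
  g (successors {d, g, h, i, j}): φ is false.
  h (successors {a, d, h, i}): φ is false.
  i (successors {a, b, c, e, f}): φ is false.
  j (successors {b, g, h, i}): φ is false.
For instance, at h:
  At h: <>(r | ([]p & r)) is true, so ~<>(r | ([]p & r)) is false.
    At h: <>(r | ([]p & r)) requires r | ([]p & r) at some successor in {a, d, h, i}.
      r | ([]p & r) holds at a, so <>(r | ([]p & r)) is true at h.
Satisfying worlds: none.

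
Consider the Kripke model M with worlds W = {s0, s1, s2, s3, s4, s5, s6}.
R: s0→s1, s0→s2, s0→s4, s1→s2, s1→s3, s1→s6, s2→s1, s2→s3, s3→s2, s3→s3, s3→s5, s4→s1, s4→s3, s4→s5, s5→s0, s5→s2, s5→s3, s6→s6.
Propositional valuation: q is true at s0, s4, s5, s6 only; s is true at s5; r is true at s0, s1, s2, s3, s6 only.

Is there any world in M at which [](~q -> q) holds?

Let φ = [](~q -> q). Evaluate φ at each world:
  s0 (successors {s1, s2, s4}): φ is false.
  s1 (successors {s2, s3, s6}): φ is false.
  s2 (successors {s1, s3}): φ is false.
  s3 (successors {s2, s3, s5}): φ is false.
  s4 (successors {s1, s3, s5}): φ is false.
  s5 (successors {s0, s2, s3}): φ is false.
  s6 (successors {s6}): φ is true.
Detail at s6 (witness):
  At s6: [](~q -> q) requires ~q -> q at every successor {s6}.
    At s6: ~q -> q is true.
  So [](~q -> q) is true at s6.

Yes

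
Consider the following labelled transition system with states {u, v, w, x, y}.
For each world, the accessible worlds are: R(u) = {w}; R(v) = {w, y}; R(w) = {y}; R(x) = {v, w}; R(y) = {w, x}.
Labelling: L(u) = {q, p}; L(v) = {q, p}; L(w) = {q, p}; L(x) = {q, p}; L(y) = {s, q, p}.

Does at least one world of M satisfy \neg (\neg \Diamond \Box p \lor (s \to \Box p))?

Let φ = \neg (\neg \Diamond \Box p \lor (s \to \Box p)). Evaluate φ at each world:
  u (successors {w}): φ is false.
  v (successors {w, y}): φ is false.
  w (successors {y}): φ is false.
  x (successors {v, w}): φ is false.
  y (successors {w, x}): φ is false.
For instance, at w:
  At w: \neg \Diamond \Box p \lor (s \to \Box p) is true, so \neg (\neg \Diamond \Box p \lor (s \to \Box p)) is false.
    At w: \neg \Diamond \Box p is false, s \to \Box p is true, so \neg \Diamond \Box p \lor (s \to \Box p) is true.
      At w: \Diamond \Box p is true, so \neg \Diamond \Box p is false.
      At w: s is false, \Box p is true, so s \to \Box p is true.

No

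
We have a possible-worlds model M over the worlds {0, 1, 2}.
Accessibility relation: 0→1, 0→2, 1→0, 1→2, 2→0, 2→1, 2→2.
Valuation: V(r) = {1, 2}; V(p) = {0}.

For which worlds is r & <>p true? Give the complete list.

1, 2

Let φ = r & <>p. Evaluate φ at each world:
  0 (successors {1, 2}): φ is false.
  1 (successors {0, 2}): φ is true.
  2 (successors {0, 1, 2}): φ is true.
For instance, at 0:
  At 0: r is false, <>p is false, so r & <>p is false.
    At 0: <>p requires p at some successor in {1, 2}.
      At 1: p is false.
      At 2: p is false.
    So <>p is false at 0.
Satisfying worlds: {1, 2}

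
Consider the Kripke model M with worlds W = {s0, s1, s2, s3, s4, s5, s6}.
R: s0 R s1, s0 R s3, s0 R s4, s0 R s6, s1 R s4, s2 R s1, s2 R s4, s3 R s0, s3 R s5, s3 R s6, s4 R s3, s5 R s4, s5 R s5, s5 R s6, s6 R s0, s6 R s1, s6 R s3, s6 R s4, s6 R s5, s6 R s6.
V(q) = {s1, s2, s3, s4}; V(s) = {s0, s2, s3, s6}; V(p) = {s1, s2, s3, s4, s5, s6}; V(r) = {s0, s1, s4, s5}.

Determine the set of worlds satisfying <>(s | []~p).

s0, s3, s4, s5, s6

Let φ = <>(s | []~p). Evaluate φ at each world:
  s0 (successors {s1, s3, s4, s6}): φ is true.
  s1 (successors {s4}): φ is false.
  s2 (successors {s1, s4}): φ is false.
  s3 (successors {s0, s5, s6}): φ is true.
  s4 (successors {s3}): φ is true.
  s5 (successors {s4, s5, s6}): φ is true.
  s6 (successors {s0, s1, s3, s4, s5, s6}): φ is true.
For instance, at s4:
  At s4: <>(s | []~p) requires s | []~p at some successor in {s3}.
    s | []~p holds at s3, so <>(s | []~p) is true at s4.
      At s3: s is true, []~p is false, so s | []~p is true.
Satisfying worlds: {s0, s3, s4, s5, s6}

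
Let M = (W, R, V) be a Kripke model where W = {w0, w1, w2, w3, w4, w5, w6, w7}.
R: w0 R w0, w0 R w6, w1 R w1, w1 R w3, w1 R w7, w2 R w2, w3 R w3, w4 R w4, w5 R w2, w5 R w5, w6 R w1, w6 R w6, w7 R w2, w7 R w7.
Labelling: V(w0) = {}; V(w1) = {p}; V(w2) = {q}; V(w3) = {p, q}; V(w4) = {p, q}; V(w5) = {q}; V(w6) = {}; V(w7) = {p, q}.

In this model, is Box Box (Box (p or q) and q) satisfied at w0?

No

At w0: Box Box (Box (p or q) and q) requires Box (Box (p or q) and q) at every successor {w0, w6}.
  Box (Box (p or q) and q) fails at w0, so Box Box (Box (p or q) and q) is false at w0.
    At w0: Box (Box (p or q) and q) requires Box (p or q) and q at every successor {w0, w6}.
      Box (p or q) and q fails at w0, so Box (Box (p or q) and q) is false at w0.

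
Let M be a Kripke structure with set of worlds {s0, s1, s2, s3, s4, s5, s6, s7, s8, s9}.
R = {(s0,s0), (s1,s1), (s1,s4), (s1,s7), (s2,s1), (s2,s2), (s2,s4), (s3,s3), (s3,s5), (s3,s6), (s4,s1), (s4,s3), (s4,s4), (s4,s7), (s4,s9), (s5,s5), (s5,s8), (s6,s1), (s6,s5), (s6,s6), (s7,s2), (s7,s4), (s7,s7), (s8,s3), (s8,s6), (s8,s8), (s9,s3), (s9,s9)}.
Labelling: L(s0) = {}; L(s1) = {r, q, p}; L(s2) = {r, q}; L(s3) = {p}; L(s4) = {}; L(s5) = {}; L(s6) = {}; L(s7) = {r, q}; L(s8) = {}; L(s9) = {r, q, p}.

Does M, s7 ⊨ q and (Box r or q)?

At s7: q is true, Box r or q is true, so q and (Box r or q) is true.
  At s7: Box r is false, q is true, so Box r or q is true.
    At s7: Box r requires r at every successor {s2, s4, s7}.
      r fails at s4, so Box r is false at s7.

Yes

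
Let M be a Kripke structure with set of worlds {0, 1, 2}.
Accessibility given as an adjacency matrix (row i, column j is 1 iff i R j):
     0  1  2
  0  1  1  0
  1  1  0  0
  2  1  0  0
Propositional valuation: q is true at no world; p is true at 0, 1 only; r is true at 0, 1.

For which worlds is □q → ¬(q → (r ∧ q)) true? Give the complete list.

Recall that □ψ holds at a world iff ψ holds at every accessible world, and ◇ψ holds iff ψ holds at some accessible world.
Let φ = □q → ¬(q → (r ∧ q)). Evaluate φ at each world:
  0 (successors {0, 1}): φ is true.
  1 (successors {0}): φ is true.
  2 (successors {0}): φ is true.
For instance, at 1:
  At 1: □q is false, ¬(q → (r ∧ q)) is false, so □q → ¬(q → (r ∧ q)) is true.
    At 1: □q requires q at every successor {0}.
      q fails at 0, so □q is false at 1.
Satisfying worlds: {0, 1, 2}

0, 1, 2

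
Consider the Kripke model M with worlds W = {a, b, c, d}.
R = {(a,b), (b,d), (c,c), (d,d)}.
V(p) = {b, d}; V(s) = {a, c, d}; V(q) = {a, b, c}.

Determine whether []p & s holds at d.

Yes

Recall that []ψ holds at a world iff ψ holds at every accessible world, and <>ψ holds iff ψ holds at some accessible world.
At d: []p is true, s is true, so []p & s is true.
  At d: []p requires p at every successor {d}.
    At d: p is true.
  So []p is true at d.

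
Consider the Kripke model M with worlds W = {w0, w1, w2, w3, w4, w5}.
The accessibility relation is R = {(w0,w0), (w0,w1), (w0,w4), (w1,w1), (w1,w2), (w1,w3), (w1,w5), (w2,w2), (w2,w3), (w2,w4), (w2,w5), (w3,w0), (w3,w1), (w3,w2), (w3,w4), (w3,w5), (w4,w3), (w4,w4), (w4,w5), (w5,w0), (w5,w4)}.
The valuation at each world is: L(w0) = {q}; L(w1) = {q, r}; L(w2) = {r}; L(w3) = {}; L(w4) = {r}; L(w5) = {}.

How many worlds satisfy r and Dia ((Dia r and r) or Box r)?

3

Recall that Box ψ holds at a world iff ψ holds at every accessible world, and Dia ψ holds iff ψ holds at some accessible world.
Let φ = r and Dia ((Dia r and r) or Box r). Evaluate φ at each world:
  w0 (successors {w0, w1, w4}): φ is false.
  w1 (successors {w1, w2, w3, w5}): φ is true.
  w2 (successors {w2, w3, w4, w5}): φ is true.
  w3 (successors {w0, w1, w2, w4, w5}): φ is false.
  w4 (successors {w3, w4, w5}): φ is true.
  w5 (successors {w0, w4}): φ is false.
For instance, at w5:
  At w5: r is false, Dia ((Dia r and r) or Box r) is true, so r and Dia ((Dia r and r) or Box r) is false.
    At w5: Dia ((Dia r and r) or Box r) requires (Dia r and r) or Box r at some successor in {w0, w4}.
      (Dia r and r) or Box r holds at w4, so Dia ((Dia r and r) or Box r) is true at w5.
Satisfying worlds: {w1, w2, w4}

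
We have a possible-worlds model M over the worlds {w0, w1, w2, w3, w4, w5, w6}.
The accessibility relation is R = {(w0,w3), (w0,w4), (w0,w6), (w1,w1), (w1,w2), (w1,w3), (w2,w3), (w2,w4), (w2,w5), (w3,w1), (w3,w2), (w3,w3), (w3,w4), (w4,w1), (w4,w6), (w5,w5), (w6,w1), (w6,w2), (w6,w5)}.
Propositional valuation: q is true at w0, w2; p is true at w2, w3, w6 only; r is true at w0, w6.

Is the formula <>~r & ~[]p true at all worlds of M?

Let φ = <>~r & ~[]p. Evaluate φ at each world:
  w0 (successors {w3, w4, w6}): φ is true.
  w1 (successors {w1, w2, w3}): φ is true.
  w2 (successors {w3, w4, w5}): φ is true.
  w3 (successors {w1, w2, w3, w4}): φ is true.
  w4 (successors {w1, w6}): φ is true.
  w5 (successors {w5}): φ is true.
  w6 (successors {w1, w2, w5}): φ is true.
For instance, at w3:
  At w3: <>~r is true, ~[]p is true, so <>~r & ~[]p is true.
    At w3: <>~r requires ~r at some successor in {w1, w2, w3, w4}.
      ~r holds at w1, so <>~r is true at w3.
    At w3: []p is false, so ~[]p is true.
      At w3: []p requires p at every successor {w1, w2, w3, w4}.
        p fails at w1, so []p is false at w3.

Yes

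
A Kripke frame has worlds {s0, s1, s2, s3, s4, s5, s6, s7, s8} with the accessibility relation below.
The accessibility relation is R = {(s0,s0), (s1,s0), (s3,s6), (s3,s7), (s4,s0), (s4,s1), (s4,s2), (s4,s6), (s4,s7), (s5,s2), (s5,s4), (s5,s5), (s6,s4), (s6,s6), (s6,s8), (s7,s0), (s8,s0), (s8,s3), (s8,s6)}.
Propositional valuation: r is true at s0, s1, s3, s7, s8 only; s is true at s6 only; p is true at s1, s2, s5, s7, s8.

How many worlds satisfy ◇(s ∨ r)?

Let φ = ◇(s ∨ r). Evaluate φ at each world:
  s0 (successors {s0}): φ is true.
  s1 (successors {s0}): φ is true.
  s2 (successors ∅): φ is false.
  s3 (successors {s6, s7}): φ is true.
  s4 (successors {s0, s1, s2, s6, s7}): φ is true.
  s5 (successors {s2, s4, s5}): φ is false.
  s6 (successors {s4, s6, s8}): φ is true.
  s7 (successors {s0}): φ is true.
  s8 (successors {s0, s3, s6}): φ is true.
For instance, at s1:
  At s1: ◇(s ∨ r) requires s ∨ r at some successor in {s0}.
    s ∨ r holds at s0, so ◇(s ∨ r) is true at s1.
Satisfying worlds: {s0, s1, s3, s4, s6, s7, s8}

7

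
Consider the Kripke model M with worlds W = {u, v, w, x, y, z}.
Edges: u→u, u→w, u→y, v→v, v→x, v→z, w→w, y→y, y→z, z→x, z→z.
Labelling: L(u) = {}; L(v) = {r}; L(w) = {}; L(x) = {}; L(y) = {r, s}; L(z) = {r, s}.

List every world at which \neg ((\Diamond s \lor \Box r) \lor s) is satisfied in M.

w

Let φ = \neg ((\Diamond s \lor \Box r) \lor s). Evaluate φ at each world:
  u (successors {u, w, y}): φ is false.
  v (successors {v, x, z}): φ is false.
  w (successors {w}): φ is true.
  x (successors ∅): φ is false.
  y (successors {y, z}): φ is false.
  z (successors {x, z}): φ is false.
For instance, at z:
  At z: (\Diamond s \lor \Box r) \lor s is true, so \neg ((\Diamond s \lor \Box r) \lor s) is false.
    At z: \Diamond s \lor \Box r is true, s is true, so (\Diamond s \lor \Box r) \lor s is true.
      At z: \Diamond s is true, \Box r is false, so \Diamond s \lor \Box r is true.
Satisfying worlds: {w}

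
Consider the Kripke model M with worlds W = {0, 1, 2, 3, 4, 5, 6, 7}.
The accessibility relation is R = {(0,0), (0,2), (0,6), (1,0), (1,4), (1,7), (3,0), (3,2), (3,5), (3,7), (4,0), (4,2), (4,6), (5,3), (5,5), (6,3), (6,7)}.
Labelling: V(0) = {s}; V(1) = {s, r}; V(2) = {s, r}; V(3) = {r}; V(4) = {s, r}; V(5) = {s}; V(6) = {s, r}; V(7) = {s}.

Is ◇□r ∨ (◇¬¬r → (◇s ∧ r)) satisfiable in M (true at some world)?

Let φ = ◇□r ∨ (◇¬¬r → (◇s ∧ r)). Evaluate φ at each world:
  0 (successors {0, 2, 6}): φ is true.
  1 (successors {0, 4, 7}): φ is true.
  2 (successors ∅): φ is true.
  3 (successors {0, 2, 5, 7}): φ is true.
  4 (successors {0, 2, 6}): φ is true.
  5 (successors {3, 5}): φ is false.
  6 (successors {3, 7}): φ is true.
  7 (successors ∅): φ is true.
Detail at 0 (witness):
  At 0: ◇□r is true, ◇¬¬r → (◇s ∧ r) is false, so ◇□r ∨ (◇¬¬r → (◇s ∧ r)) is true.
    At 0: ◇□r requires □r at some successor in {0, 2, 6}.
      □r holds at 2, so ◇□r is true at 0.
    At 0: ◇¬¬r is true, ◇s ∧ r is false, so ◇¬¬r → (◇s ∧ r) is false.
      At 0: ◇¬¬r requires ¬¬r at some successor in {0, 2, 6}.
        ¬¬r holds at 2, so ◇¬¬r is true at 0.
      At 0: ◇s is true, r is false, so ◇s ∧ r is false.

Yes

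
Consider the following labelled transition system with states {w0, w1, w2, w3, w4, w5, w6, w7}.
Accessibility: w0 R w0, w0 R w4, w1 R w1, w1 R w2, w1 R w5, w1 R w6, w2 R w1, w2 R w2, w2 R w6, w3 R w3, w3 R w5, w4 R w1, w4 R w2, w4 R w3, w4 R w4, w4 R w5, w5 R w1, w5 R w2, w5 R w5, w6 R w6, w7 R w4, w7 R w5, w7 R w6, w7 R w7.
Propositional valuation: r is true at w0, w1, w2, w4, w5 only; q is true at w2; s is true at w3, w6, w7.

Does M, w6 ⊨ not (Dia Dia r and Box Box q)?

Yes

At w6: Dia Dia r and Box Box q is false, so not (Dia Dia r and Box Box q) is true.
  At w6: Dia Dia r is false, Box Box q is false, so Dia Dia r and Box Box q is false.
    At w6: Dia Dia r requires Dia r at some successor in {w6}.
      At w6: Dia r is false.
    So Dia Dia r is false at w6.
    At w6: Box Box q requires Box q at every successor {w6}.
      Box q fails at w6, so Box Box q is false at w6.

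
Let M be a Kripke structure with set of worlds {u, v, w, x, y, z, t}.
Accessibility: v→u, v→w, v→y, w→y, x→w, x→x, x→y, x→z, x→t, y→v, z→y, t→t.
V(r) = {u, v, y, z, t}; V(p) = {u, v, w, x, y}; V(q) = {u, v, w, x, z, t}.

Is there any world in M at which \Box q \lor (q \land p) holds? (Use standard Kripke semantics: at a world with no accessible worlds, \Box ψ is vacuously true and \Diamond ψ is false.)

Let φ = \Box q \lor (q \land p). Evaluate φ at each world:
  u (successors ∅): φ is true.
  v (successors {u, w, y}): φ is true.
  w (successors {y}): φ is true.
  x (successors {w, x, y, z, t}): φ is true.
  y (successors {v}): φ is true.
  z (successors {y}): φ is false.
  t (successors {t}): φ is true.
Detail at u (witness):
  At u: \Box q is true, q \land p is true, so \Box q \lor (q \land p) is true.
    At u: no accessible worlds, so \Box q holds vacuously.

Yes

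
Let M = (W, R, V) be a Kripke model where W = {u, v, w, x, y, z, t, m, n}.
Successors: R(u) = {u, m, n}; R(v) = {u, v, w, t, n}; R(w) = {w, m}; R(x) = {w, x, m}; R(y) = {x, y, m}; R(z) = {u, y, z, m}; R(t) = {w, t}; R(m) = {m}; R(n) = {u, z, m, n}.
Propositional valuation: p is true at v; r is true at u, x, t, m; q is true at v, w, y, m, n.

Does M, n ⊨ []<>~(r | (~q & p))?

No

Recall that []ψ holds at a world iff ψ holds at every accessible world, and <>ψ holds iff ψ holds at some accessible world.
At n: []<>~(r | (~q & p)) requires <>~(r | (~q & p)) at every successor {u, z, m, n}.
  <>~(r | (~q & p)) fails at m, so []<>~(r | (~q & p)) is false at n.
    At m: <>~(r | (~q & p)) requires ~(r | (~q & p)) at some successor in {m}.
      At m: ~(r | (~q & p)) is false.
    So <>~(r | (~q & p)) is false at m.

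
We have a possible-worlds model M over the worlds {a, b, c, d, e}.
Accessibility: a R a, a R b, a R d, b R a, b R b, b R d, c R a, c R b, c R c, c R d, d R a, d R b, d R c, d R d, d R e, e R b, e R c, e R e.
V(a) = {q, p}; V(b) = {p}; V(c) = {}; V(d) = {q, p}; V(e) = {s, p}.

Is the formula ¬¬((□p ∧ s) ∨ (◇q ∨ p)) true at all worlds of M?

Yes

Let φ = ¬¬((□p ∧ s) ∨ (◇q ∨ p)). Evaluate φ at each world:
  a (successors {a, b, d}): φ is true.
  b (successors {a, b, d}): φ is true.
  c (successors {a, b, c, d}): φ is true.
  d (successors {a, b, c, d, e}): φ is true.
  e (successors {b, c, e}): φ is true.
For instance, at c:
  At c: ¬((□p ∧ s) ∨ (◇q ∨ p)) is false, so ¬¬((□p ∧ s) ∨ (◇q ∨ p)) is true.
    At c: (□p ∧ s) ∨ (◇q ∨ p) is true, so ¬((□p ∧ s) ∨ (◇q ∨ p)) is false.
      At c: □p ∧ s is false, ◇q ∨ p is true, so (□p ∧ s) ∨ (◇q ∨ p) is true.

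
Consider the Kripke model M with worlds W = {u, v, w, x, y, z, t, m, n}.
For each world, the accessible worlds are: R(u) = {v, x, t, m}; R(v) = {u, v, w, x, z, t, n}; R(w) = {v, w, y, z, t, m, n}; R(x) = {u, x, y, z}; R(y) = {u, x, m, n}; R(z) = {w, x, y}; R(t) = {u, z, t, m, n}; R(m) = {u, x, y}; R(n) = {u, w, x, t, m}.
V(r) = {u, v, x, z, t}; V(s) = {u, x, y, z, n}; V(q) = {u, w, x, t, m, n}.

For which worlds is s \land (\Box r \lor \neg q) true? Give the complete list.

Recall that \Box ψ holds at a world iff ψ holds at every accessible world, and \Diamond ψ holds iff ψ holds at some accessible world.
Let φ = s \land (\Box r \lor \neg q). Evaluate φ at each world:
  u (successors {v, x, t, m}): φ is false.
  v (successors {u, v, w, x, z, t, n}): φ is false.
  w (successors {v, w, y, z, t, m, n}): φ is false.
  x (successors {u, x, y, z}): φ is false.
  y (successors {u, x, m, n}): φ is true.
  z (successors {w, x, y}): φ is true.
  t (successors {u, z, t, m, n}): φ is false.
  m (successors {u, x, y}): φ is false.
  n (successors {u, w, x, t, m}): φ is false.
For instance, at w:
  At w: s is false, \Box r \lor \neg q is false, so s \land (\Box r \lor \neg q) is false.
    At w: \Box r is false, \neg q is false, so \Box r \lor \neg q is false.
      At w: \Box r requires r at every successor {v, w, y, z, t, m, n}.
        r fails at w, so \Box r is false at w.
Satisfying worlds: {y, z}

y, z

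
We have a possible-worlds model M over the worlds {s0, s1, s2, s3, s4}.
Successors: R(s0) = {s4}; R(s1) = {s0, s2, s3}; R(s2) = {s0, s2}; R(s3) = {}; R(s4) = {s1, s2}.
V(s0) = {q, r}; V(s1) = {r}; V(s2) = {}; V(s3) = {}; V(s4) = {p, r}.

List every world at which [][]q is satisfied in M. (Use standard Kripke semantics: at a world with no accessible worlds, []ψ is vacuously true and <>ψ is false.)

s3

Let φ = [][]q. Evaluate φ at each world:
  s0 (successors {s4}): φ is false.
  s1 (successors {s0, s2, s3}): φ is false.
  s2 (successors {s0, s2}): φ is false.
  s3 (successors ∅): φ is true.
  s4 (successors {s1, s2}): φ is false.
For instance, at s2:
  At s2: [][]q requires []q at every successor {s0, s2}.
    []q fails at s0, so [][]q is false at s2.
      At s0: []q requires q at every successor {s4}.
        q fails at s4, so []q is false at s0.
Satisfying worlds: {s3}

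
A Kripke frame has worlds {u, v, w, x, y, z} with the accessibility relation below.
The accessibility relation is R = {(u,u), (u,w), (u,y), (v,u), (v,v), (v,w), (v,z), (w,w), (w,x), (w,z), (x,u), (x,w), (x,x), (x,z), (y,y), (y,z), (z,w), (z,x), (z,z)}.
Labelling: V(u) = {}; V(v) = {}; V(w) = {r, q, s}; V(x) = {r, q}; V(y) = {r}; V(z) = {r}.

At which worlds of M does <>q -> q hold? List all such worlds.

Recall that <>ψ holds at a world iff ψ holds at some accessible world.
Let φ = <>q -> q. Evaluate φ at each world:
  u (successors {u, w, y}): φ is false.
  v (successors {u, v, w, z}): φ is false.
  w (successors {w, x, z}): φ is true.
  x (successors {u, w, x, z}): φ is true.
  y (successors {y, z}): φ is true.
  z (successors {w, x, z}): φ is false.
For instance, at x:
  At x: <>q is true, q is true, so <>q -> q is true.
    At x: <>q requires q at some successor in {u, w, x, z}.
      q holds at w, so <>q is true at x.
Satisfying worlds: {w, x, y}

w, x, y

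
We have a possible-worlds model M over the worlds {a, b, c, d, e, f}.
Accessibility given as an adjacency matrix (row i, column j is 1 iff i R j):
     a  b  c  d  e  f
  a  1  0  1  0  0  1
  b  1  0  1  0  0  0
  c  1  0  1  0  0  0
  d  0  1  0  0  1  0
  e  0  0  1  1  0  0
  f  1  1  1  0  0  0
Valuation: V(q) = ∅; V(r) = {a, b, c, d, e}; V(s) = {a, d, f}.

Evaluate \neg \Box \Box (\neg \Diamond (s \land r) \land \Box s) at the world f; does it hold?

At f: \Box \Box (\neg \Diamond (s \land r) \land \Box s) is false, so \neg \Box \Box (\neg \Diamond (s \land r) \land \Box s) is true.
  At f: \Box \Box (\neg \Diamond (s \land r) \land \Box s) requires \Box (\neg \Diamond (s \land r) \land \Box s) at every successor {a, b, c}.
    \Box (\neg \Diamond (s \land r) \land \Box s) fails at a, so \Box \Box (\neg \Diamond (s \land r) \land \Box s) is false at f.
      At a: \Box (\neg \Diamond (s \land r) \land \Box s) requires \neg \Diamond (s \land r) \land \Box s at every successor {a, c, f}.
        \neg \Diamond (s \land r) \land \Box s fails at a, so \Box (\neg \Diamond (s \land r) \land \Box s) is false at a.

Yes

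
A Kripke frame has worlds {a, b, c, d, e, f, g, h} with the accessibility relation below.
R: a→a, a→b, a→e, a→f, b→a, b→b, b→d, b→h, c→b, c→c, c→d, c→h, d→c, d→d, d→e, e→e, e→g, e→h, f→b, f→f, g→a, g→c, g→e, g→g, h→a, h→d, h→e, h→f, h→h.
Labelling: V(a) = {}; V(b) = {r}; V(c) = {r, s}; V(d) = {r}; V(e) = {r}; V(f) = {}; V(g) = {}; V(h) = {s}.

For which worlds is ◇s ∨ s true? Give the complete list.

b, c, d, e, g, h

Let φ = ◇s ∨ s. Evaluate φ at each world:
  a (successors {a, b, e, f}): φ is false.
  b (successors {a, b, d, h}): φ is true.
  c (successors {b, c, d, h}): φ is true.
  d (successors {c, d, e}): φ is true.
  e (successors {e, g, h}): φ is true.
  f (successors {b, f}): φ is false.
  g (successors {a, c, e, g}): φ is true.
  h (successors {a, d, e, f, h}): φ is true.
For instance, at b:
  At b: ◇s is true, s is false, so ◇s ∨ s is true.
    At b: ◇s requires s at some successor in {a, b, d, h}.
      s holds at h, so ◇s is true at b.
Satisfying worlds: {b, c, d, e, g, h}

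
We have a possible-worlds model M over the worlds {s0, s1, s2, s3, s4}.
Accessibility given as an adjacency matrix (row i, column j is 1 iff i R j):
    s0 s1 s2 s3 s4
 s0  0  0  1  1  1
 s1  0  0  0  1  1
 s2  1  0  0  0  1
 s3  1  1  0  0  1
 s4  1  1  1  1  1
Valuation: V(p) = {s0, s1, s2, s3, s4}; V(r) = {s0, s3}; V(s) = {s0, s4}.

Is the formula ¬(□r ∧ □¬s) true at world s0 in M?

Yes

Recall that □ψ holds at a world iff ψ holds at every accessible world, and ◇ψ holds iff ψ holds at some accessible world.
At s0: □r ∧ □¬s is false, so ¬(□r ∧ □¬s) is true.
  At s0: □r is false, □¬s is false, so □r ∧ □¬s is false.
    At s0: □r requires r at every successor {s2, s3, s4}.
      r fails at s2, so □r is false at s0.
    At s0: □¬s requires ¬s at every successor {s2, s3, s4}.
      ¬s fails at s4, so □¬s is false at s0.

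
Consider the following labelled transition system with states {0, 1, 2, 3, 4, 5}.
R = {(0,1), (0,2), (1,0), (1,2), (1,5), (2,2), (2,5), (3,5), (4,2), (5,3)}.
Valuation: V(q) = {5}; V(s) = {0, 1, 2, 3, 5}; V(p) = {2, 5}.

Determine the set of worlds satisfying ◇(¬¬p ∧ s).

Let φ = ◇(¬¬p ∧ s). Evaluate φ at each world:
  0 (successors {1, 2}): φ is true.
  1 (successors {0, 2, 5}): φ is true.
  2 (successors {2, 5}): φ is true.
  3 (successors {5}): φ is true.
  4 (successors {2}): φ is true.
  5 (successors {3}): φ is false.
For instance, at 4:
  At 4: ◇(¬¬p ∧ s) requires ¬¬p ∧ s at some successor in {2}.
    ¬¬p ∧ s holds at 2, so ◇(¬¬p ∧ s) is true at 4.
Satisfying worlds: {0, 1, 2, 3, 4}

0, 1, 2, 3, 4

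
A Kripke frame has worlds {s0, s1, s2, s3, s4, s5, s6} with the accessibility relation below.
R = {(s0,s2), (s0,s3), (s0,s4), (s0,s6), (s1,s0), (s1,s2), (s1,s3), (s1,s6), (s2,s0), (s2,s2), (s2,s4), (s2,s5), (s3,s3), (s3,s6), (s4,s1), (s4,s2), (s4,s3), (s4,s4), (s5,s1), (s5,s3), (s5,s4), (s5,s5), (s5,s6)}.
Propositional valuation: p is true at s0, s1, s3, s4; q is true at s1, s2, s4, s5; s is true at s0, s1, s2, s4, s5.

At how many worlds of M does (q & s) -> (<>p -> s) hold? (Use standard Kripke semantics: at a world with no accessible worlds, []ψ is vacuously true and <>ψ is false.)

7

Let φ = (q & s) -> (<>p -> s). Evaluate φ at each world:
  s0 (successors {s2, s3, s4, s6}): φ is true.
  s1 (successors {s0, s2, s3, s6}): φ is true.
  s2 (successors {s0, s2, s4, s5}): φ is true.
  s3 (successors {s3, s6}): φ is true.
  s4 (successors {s1, s2, s3, s4}): φ is true.
  s5 (successors {s1, s3, s4, s5, s6}): φ is true.
  s6 (successors ∅): φ is true.
For instance, at s5:
  At s5: q & s is true, <>p -> s is true, so (q & s) -> (<>p -> s) is true.
    At s5: <>p is true, s is true, so <>p -> s is true.
      At s5: <>p requires p at some successor in {s1, s3, s4, s5, s6}.
        p holds at s1, so <>p is true at s5.
Satisfying worlds: {s0, s1, s2, s3, s4, s5, s6}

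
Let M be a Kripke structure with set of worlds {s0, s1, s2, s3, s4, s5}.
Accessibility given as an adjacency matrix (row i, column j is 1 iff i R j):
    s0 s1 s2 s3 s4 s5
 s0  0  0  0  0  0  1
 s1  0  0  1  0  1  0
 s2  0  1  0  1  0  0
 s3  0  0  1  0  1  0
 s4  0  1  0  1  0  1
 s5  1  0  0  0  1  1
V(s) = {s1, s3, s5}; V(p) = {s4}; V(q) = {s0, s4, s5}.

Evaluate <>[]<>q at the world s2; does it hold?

Recall that []ψ holds at a world iff ψ holds at every accessible world, and <>ψ holds iff ψ holds at some accessible world.
At s2: <>[]<>q requires []<>q at some successor in {s1, s3}.
  At s1: []<>q is false.
  At s3: []<>q is false.
So <>[]<>q is false at s2.

No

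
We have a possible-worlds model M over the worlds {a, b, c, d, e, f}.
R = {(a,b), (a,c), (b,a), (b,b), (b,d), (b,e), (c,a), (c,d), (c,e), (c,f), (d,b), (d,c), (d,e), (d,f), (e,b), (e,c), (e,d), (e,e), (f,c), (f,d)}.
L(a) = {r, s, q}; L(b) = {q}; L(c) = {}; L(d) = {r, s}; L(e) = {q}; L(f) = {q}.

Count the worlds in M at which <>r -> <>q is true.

5

Let φ = <>r -> <>q. Evaluate φ at each world:
  a (successors {b, c}): φ is true.
  b (successors {a, b, d, e}): φ is true.
  c (successors {a, d, e, f}): φ is true.
  d (successors {b, c, e, f}): φ is true.
  e (successors {b, c, d, e}): φ is true.
  f (successors {c, d}): φ is false.
For instance, at c:
  At c: <>r is true, <>q is true, so <>r -> <>q is true.
    At c: <>r requires r at some successor in {a, d, e, f}.
      r holds at a, so <>r is true at c.
    At c: <>q requires q at some successor in {a, d, e, f}.
      q holds at a, so <>q is true at c.
Satisfying worlds: {a, b, c, d, e}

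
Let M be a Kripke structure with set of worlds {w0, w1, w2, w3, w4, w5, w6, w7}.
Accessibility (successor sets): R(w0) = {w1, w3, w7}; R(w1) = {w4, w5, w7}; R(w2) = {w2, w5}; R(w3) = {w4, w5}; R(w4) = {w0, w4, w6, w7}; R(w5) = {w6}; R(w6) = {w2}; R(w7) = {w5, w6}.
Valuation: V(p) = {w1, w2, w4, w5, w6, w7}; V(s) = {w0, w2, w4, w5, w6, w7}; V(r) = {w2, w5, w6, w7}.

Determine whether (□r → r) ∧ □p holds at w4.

No

Recall that □ψ holds at a world iff ψ holds at every accessible world, and ◇ψ holds iff ψ holds at some accessible world.
At w4: □r → r is true, □p is false, so (□r → r) ∧ □p is false.
  At w4: □r is false, r is false, so □r → r is true.
    At w4: □r requires r at every successor {w0, w4, w6, w7}.
      r fails at w0, so □r is false at w4.
  At w4: □p requires p at every successor {w0, w4, w6, w7}.
    p fails at w0, so □p is false at w4.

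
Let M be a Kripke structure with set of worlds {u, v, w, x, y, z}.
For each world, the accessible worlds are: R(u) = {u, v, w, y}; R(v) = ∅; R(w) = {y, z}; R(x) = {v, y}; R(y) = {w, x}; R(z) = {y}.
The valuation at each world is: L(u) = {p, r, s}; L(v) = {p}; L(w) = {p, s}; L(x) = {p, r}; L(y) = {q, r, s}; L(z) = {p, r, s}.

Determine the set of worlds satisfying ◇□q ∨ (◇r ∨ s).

Let φ = ◇□q ∨ (◇r ∨ s). Evaluate φ at each world:
  u (successors {u, v, w, y}): φ is true.
  v (successors ∅): φ is false.
  w (successors {y, z}): φ is true.
  x (successors {v, y}): φ is true.
  y (successors {w, x}): φ is true.
  z (successors {y}): φ is true.
For instance, at z:
  At z: ◇□q is false, ◇r ∨ s is true, so ◇□q ∨ (◇r ∨ s) is true.
    At z: ◇□q requires □q at some successor in {y}.
      At y: □q is false.
    So ◇□q is false at z.
    At z: ◇r is true, s is true, so ◇r ∨ s is true.
      At z: ◇r requires r at some successor in {y}.
        r holds at y, so ◇r is true at z.
Satisfying worlds: {u, w, x, y, z}

u, w, x, y, z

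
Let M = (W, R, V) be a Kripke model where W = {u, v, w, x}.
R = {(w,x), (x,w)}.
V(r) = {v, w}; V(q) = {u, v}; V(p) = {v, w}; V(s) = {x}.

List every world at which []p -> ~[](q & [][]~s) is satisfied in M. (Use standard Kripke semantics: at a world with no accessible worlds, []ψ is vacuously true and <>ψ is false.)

Let φ = []p -> ~[](q & [][]~s). Evaluate φ at each world:
  u (successors ∅): φ is false.
  v (successors ∅): φ is false.
  w (successors {x}): φ is true.
  x (successors {w}): φ is true.
For instance, at w:
  At w: []p is false, ~[](q & [][]~s) is true, so []p -> ~[](q & [][]~s) is true.
    At w: []p requires p at every successor {x}.
      p fails at x, so []p is false at w.
    At w: [](q & [][]~s) is false, so ~[](q & [][]~s) is true.
      At w: [](q & [][]~s) requires q & [][]~s at every successor {x}.
        q & [][]~s fails at x, so [](q & [][]~s) is false at w.
Satisfying worlds: {w, x}

w, x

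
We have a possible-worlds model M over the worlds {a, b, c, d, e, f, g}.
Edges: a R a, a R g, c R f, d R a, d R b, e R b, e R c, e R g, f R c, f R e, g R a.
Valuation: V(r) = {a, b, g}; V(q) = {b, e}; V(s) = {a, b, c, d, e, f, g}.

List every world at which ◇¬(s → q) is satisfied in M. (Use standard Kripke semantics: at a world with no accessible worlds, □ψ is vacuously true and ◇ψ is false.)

Let φ = ◇¬(s → q). Evaluate φ at each world:
  a (successors {a, g}): φ is true.
  b (successors ∅): φ is false.
  c (successors {f}): φ is true.
  d (successors {a, b}): φ is true.
  e (successors {b, c, g}): φ is true.
  f (successors {c, e}): φ is true.
  g (successors {a}): φ is true.
For instance, at c:
  At c: ◇¬(s → q) requires ¬(s → q) at some successor in {f}.
    ¬(s → q) holds at f, so ◇¬(s → q) is true at c.
Satisfying worlds: {a, c, d, e, f, g}

a, c, d, e, f, g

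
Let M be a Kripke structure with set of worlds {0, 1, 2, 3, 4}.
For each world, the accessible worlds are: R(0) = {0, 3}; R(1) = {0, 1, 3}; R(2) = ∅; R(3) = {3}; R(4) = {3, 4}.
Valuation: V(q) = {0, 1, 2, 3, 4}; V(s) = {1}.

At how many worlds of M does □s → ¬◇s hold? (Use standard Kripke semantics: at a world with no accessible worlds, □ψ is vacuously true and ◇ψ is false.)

Recall that □ψ holds at a world iff ψ holds at every accessible world, and ◇ψ holds iff ψ holds at some accessible world.
Let φ = □s → ¬◇s. Evaluate φ at each world:
  0 (successors {0, 3}): φ is true.
  1 (successors {0, 1, 3}): φ is true.
  2 (successors ∅): φ is true.
  3 (successors {3}): φ is true.
  4 (successors {3, 4}): φ is true.
For instance, at 4:
  At 4: □s is false, ¬◇s is true, so □s → ¬◇s is true.
    At 4: □s requires s at every successor {3, 4}.
      s fails at 3, so □s is false at 4.
    At 4: ◇s is false, so ¬◇s is true.
      At 4: ◇s requires s at some successor in {3, 4}.
        At 3: s is false.
        At 4: s is false.
      So ◇s is false at 4.
Satisfying worlds: {0, 1, 2, 3, 4}

5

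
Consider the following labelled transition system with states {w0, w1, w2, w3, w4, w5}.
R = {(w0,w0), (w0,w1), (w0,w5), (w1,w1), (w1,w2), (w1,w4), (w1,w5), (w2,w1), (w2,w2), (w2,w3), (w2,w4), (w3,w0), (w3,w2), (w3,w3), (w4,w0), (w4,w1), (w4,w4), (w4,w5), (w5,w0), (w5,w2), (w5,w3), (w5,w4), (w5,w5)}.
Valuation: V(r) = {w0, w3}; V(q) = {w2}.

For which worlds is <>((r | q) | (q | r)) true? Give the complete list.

w0, w1, w2, w3, w4, w5

Let φ = <>((r | q) | (q | r)). Evaluate φ at each world:
  w0 (successors {w0, w1, w5}): φ is true.
  w1 (successors {w1, w2, w4, w5}): φ is true.
  w2 (successors {w1, w2, w3, w4}): φ is true.
  w3 (successors {w0, w2, w3}): φ is true.
  w4 (successors {w0, w1, w4, w5}): φ is true.
  w5 (successors {w0, w2, w3, w4, w5}): φ is true.
For instance, at w2:
  At w2: <>((r | q) | (q | r)) requires (r | q) | (q | r) at some successor in {w1, w2, w3, w4}.
    (r | q) | (q | r) holds at w2, so <>((r | q) | (q | r)) is true at w2.
Satisfying worlds: {w0, w1, w2, w3, w4, w5}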